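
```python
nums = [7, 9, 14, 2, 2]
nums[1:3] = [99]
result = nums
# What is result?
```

Trace:
`nums = [7, 9, 14, 2, 2]` → nums = [7, 9, 14, 2, 2]
`nums[1:3] = [99]` → nums = [7, 99, 2, 2]
`result = nums` → result = [7, 99, 2, 2]
So result = [7, 99, 2, 2]

Answer: [7, 99, 2, 2]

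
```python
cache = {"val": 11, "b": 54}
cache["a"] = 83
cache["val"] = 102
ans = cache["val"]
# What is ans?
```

Trace:
`cache = {"val": 11, "b": 54}` → cache = {'val': 11, 'b': 54}
`cache["a"] = 83` → cache = {'val': 11, 'b': 54, 'a': 83}
`cache["val"] = 102` → cache = {'val': 102, 'b': 54, 'a': 83}
`ans = cache["val"]` → ans = 102
So ans = 102

Answer: 102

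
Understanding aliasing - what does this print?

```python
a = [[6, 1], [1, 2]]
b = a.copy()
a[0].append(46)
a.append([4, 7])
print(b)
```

Key concept: shallow copy with nested lists.
Step by step:
`a = [[6, 1], [1, 2]]` → a = [[6, 1], [1, 2]]
`b = a.copy()` → b = [[6, 1], [1, 2]]
`a[0].append(46)` → a = [[6, 1, 46], [1, 2]]; b = [[6, 1, 46], [1, 2]]
`a.append([4, 7])` → a = [[6, 1, 46], [1, 2], [4, 7]]
`print(b)` → prints [[6, 1, 46], [1, 2]]

Answer: [[6, 1, 46], [1, 2]]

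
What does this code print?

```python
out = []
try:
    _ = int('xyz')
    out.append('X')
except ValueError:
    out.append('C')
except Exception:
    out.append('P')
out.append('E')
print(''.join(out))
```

Execution trace: 'C' (except ValueError) → 'E' (after the try/except). Output: CE

Answer: CE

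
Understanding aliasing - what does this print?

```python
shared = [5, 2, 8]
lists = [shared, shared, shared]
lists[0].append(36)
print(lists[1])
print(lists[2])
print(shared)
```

Key concept: list of same reference.
Step by step:
`shared = [5, 2, 8]` → shared = [5, 2, 8]
`lists = [shared, shared, shared]` → lists = [[5, 2, 8], [5, 2, 8], [5, 2, 8]]
`lists[0].append(36)` → shared = [5, 2, 8, 36]; lists = [[5, 2, 8, 36], [5, 2, 8, 36], [5, 2, 8, 36]]
`print(lists[1])` → prints [5, 2, 8, 36]
`print(lists[2])` → prints [5, 2, 8, 36]
`print(shared)` → prints [5, 2, 8, 36]

Answer:
[5, 2, 8, 36]
[5, 2, 8, 36]
[5, 2, 8, 36]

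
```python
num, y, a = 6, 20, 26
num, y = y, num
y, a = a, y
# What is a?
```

Trace:
`num, y, a = 6, 20, 26` → num = 6; y = 20; a = 26
`num, y = y, num` → num = 20; y = 6
`y, a = a, y` → y = 26; a = 6
So a = 6

Answer: 6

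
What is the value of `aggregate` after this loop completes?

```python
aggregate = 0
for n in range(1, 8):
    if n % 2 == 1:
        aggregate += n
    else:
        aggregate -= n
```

Add odd, subtract even
`aggregate` takes the values: 0 → 1 → -1 → 2 → -2 → 3 → -3 → 4

Answer: 4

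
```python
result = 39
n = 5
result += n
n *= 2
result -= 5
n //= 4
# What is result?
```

Trace:
`result = 39` → result = 39
`n = 5` → n = 5
`result += n` → result = 44
`n *= 2` → n = 10
`result -= 5` → result = 39
`n //= 4` → n = 2
So result = 39

Answer: 39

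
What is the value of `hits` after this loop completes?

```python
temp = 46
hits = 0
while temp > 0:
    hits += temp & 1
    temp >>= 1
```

Count set bits in 46 (binary: 0b101110)
`hits` takes the values: 0 → 1 → 2 → 3 → 4

Answer: 4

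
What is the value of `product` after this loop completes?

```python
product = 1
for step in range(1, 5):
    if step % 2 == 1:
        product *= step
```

Product of odd numbers 1 to 4
`product` takes the values: 1 → 3

Answer: 3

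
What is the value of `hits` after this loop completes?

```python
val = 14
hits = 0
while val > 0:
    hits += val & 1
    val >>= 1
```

Count set bits in 14 (binary: 0b1110)
`hits` takes the values: 0 → 1 → 2 → 3

Answer: 3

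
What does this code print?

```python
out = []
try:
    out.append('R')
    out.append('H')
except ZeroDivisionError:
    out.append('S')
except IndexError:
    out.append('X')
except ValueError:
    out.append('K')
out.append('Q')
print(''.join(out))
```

Execution trace: 'R' (try body) → 'H' (try body, no exception) → 'Q' (after the try/except). Output: RHQ

Answer: RHQ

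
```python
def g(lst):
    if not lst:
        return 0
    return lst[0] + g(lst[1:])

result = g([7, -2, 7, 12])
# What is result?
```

7 + (-2) + 7 + 12 + 0 = 24

Answer: 24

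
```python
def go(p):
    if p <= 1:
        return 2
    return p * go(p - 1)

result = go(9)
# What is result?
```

go(9) = 9 * 8 * 7 * 6 * 5 * 4 * 3 * 2 * 2 = 725760

Answer: 725760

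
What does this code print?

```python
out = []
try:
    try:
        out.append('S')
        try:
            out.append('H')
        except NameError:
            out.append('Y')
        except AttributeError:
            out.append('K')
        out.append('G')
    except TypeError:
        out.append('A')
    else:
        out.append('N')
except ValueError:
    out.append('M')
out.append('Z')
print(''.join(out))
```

Execution trace: 'S' (try body) → 'H' (inner try body, no exception) → 'G' (try body, no exception) → 'N' (else) → 'Z' (after the try/except). Output: SHGNZ

Answer: SHGNZ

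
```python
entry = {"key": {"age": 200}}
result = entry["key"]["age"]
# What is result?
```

Trace:
`entry = {"key": {"age": 200}}` → entry = {'key': {'age': 200}}
`result = entry["key"]["age"]` → result = 200
So result = 200

Answer: 200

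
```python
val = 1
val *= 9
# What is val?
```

Trace:
`val = 1` → val = 1
`val *= 9` → val = 9
So val = 9

Answer: 9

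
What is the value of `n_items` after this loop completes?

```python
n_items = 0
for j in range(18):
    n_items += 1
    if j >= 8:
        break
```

Loop breaks when j reaches 8, n_items is 9
`n_items` takes the values: 0 → 1 → 2 → 3 → 4 → 5 → 6 → 7 → 8 → 9

Answer: 9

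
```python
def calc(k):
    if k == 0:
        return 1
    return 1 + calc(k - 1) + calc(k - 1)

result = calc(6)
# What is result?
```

calc(k) = 1 + 2·calc(k-1), calc(0)=1. Closed form: (1+1)·2^6 - 1 = 127.

Answer: 127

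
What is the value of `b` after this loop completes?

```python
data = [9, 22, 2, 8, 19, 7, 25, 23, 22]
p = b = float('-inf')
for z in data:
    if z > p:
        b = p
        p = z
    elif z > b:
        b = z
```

Second largest (with repeats) in [9, 22, 2, 8, 19, 7, 25, 23, 22]
`b` takes the values: -inf → 9 → 19 → 22 → 23

Answer: 23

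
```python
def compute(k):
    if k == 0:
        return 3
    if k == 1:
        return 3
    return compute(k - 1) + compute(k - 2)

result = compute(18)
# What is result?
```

Build up from base cases: compute(0)=3, compute(1)=3, compute(2)=6, compute(3)=9, compute(4)=15, compute(5)=24, compute(6)=39, ..., compute(18)=12543

Answer: 12543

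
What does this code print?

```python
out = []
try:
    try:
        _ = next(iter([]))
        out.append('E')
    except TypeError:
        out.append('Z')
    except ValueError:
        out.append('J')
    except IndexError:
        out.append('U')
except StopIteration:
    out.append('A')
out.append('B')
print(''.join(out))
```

Execution trace: 'A' (outer except StopIteration) → 'B' (after the try/except). Output: AB

Answer: AB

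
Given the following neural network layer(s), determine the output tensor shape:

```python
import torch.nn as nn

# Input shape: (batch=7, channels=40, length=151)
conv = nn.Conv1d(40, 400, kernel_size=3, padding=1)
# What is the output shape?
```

Input: (7, 40, 151) -> Output: (7, 400, 151)

Answer: (7, 400, 151)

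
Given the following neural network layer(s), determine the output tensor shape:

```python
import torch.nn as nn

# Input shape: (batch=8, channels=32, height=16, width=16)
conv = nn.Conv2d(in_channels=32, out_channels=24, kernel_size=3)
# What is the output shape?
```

Input: (8, 32, 16, 16) -> Output: (8, 24, 14, 14)

Answer: (8, 24, 14, 14)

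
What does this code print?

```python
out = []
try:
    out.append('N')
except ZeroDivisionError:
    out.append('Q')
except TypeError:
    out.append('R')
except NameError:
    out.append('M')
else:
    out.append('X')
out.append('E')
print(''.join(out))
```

Execution trace: 'N' (try body, no exception) → 'X' (else) → 'E' (after the try/except). Output: NXE

Answer: NXE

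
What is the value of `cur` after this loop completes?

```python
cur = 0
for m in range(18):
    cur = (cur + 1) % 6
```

Increment mod 6, 18 times = 0
`cur` takes the values: 0 → 1 → 2 → 3 → 4 → 5 → 0 → 1 → 2 → 3 → 4 → 5 → 0 → 1 → 2 → 3 → 4 → 5 → 0

Answer: 0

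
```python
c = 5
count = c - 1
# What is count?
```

Trace:
`c = 5` → c = 5
`count = c - 1` → count = 4
So count = 4

Answer: 4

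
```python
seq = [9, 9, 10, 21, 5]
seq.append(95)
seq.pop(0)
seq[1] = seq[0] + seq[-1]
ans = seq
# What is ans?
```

Trace:
`seq = [9, 9, 10, 21, 5]` → seq = [9, 9, 10, 21, 5]
`seq.append(95)` → seq = [9, 9, 10, 21, 5, 95]
`seq.pop(0)` → seq = [9, 10, 21, 5, 95]
`seq[1] = seq[0] + seq[-1]` → seq = [9, 104, 21, 5, 95]
`ans = seq` → ans = [9, 104, 21, 5, 95]
So ans = [9, 104, 21, 5, 95]

Answer: [9, 104, 21, 5, 95]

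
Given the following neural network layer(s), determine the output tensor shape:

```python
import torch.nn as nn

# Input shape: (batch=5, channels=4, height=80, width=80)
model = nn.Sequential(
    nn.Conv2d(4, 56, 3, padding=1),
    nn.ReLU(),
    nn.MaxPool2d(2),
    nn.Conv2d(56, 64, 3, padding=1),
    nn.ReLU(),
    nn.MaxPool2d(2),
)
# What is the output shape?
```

Input: (5, 4, 80, 80) -> after first Conv2d: (5, 56, 80, 80) -> after first MaxPool2d: (5, 56, 40, 40) -> after second Conv2d: (5, 64, 40, 40) -> Output: (5, 64, 20, 20)

Answer: (5, 64, 20, 20)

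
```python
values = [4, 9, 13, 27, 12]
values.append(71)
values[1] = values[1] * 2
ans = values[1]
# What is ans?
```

Trace:
`values = [4, 9, 13, 27, 12]` → values = [4, 9, 13, 27, 12]
`values.append(71)` → values = [4, 9, 13, 27, 12, 71]
`values[1] = values[1] * 2` → values = [4, 18, 13, 27, 12, 71]
`ans = values[1]` → ans = 18
So ans = 18

Answer: 18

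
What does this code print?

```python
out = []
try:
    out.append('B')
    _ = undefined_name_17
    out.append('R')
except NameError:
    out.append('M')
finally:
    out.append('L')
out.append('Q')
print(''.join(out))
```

Execution trace: 'B' (try body) → 'M' (except NameError) → 'L' (finally) → 'Q' (after the try/except). Output: BMLQ

Answer: BMLQ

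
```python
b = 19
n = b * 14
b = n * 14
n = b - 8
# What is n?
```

Trace:
`b = 19` → b = 19
`n = b * 14` → n = 266
`b = n * 14` → b = 3724
`n = b - 8` → n = 3716
So n = 3716

Answer: 3716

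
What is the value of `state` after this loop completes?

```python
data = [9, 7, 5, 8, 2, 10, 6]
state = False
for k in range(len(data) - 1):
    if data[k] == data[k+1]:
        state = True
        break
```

Check consecutive duplicates in [9, 7, 5, 8, 2, 10, 6]
`state` takes the values: False

Answer: False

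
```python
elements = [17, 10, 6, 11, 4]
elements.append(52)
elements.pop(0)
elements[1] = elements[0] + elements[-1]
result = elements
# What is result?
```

Trace:
`elements = [17, 10, 6, 11, 4]` → elements = [17, 10, 6, 11, 4]
`elements.append(52)` → elements = [17, 10, 6, 11, 4, 52]
`elements.pop(0)` → elements = [10, 6, 11, 4, 52]
`elements[1] = elements[0] + elements[-1]` → elements = [10, 62, 11, 4, 52]
`result = elements` → result = [10, 62, 11, 4, 52]
So result = [10, 62, 11, 4, 52]

Answer: [10, 62, 11, 4, 52]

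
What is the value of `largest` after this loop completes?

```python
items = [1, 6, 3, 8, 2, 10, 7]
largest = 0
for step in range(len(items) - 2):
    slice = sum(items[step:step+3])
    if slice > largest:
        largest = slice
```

Max sum of 3-element window in [1, 6, 3, 8, 2, 10, 7]
`largest` takes the values: 0 → 10 → 17 → 20

Answer: 20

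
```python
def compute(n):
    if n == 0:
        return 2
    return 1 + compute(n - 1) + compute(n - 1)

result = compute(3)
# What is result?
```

compute(n) = 1 + 2·compute(n-1), compute(0)=2. Closed form: (2+1)·2^3 - 1 = 23.

Answer: 23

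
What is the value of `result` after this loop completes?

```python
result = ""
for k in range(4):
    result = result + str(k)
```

Concatenate digits 0 to 3
`result` takes the values: "" → "0" → "01" → "012" → "0123"

Answer: "0123"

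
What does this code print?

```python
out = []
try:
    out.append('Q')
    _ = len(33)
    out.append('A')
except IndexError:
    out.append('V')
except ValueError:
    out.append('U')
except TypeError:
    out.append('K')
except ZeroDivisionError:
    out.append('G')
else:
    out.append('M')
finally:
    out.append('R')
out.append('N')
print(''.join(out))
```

Execution trace: 'Q' (try body) → 'K' (except TypeError) → 'R' (finally) → 'N' (after the try/except). Output: QKRN

Answer: QKRN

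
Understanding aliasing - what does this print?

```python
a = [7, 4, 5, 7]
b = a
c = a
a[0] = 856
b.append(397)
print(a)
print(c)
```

Key concept: multiple aliases.
Step by step:
`a = [7, 4, 5, 7]` → a = [7, 4, 5, 7]
`b = a` → b = [7, 4, 5, 7] (same object as a)
`c = a` → c = [7, 4, 5, 7] (same object as a, b)
`a[0] = 856` → a = [856, 4, 5, 7] (same object as b, c); b = [856, 4, 5, 7] (same object as a, c); c = [856, 4, 5, 7] (same object as a, b)
`b.append(397)` → a = [856, 4, 5, 7, 397] (same object as b, c); b = [856, 4, 5, 7, 397] (same object as a, c); c = [856, 4, 5, 7, 397] (same object as a, b)
`print(a)` → prints [856, 4, 5, 7, 397]
`print(c)` → prints [856, 4, 5, 7, 397]

Answer:
[856, 4, 5, 7, 397]
[856, 4, 5, 7, 397]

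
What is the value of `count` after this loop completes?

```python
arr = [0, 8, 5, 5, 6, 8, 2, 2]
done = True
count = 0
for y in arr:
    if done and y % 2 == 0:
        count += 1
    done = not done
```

Count even values at even positions
`count` takes the values: 0 → 1 → 2 → 3

Answer: 3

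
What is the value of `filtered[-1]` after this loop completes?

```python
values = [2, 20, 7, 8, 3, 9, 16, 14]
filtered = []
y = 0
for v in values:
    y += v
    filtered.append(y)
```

Cumulative sum ends at 79
`filtered` takes the values: [] → [2] → [2, 22] → [2, 22, 29] → [2, 22, 29, 37] → [2, 22, 29, 37, 40] → [2, 22, 29, 37, 40, 49] → [2, 22, 29, 37, 40, 49, 65] → [2, 22, 29, 37, 40, 49, 65, 79]
So `filtered[-1]` = 79

Answer: 79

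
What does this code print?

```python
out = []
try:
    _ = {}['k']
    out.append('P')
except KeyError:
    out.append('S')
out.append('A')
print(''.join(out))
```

Execution trace: 'S' (except KeyError) → 'A' (after the try/except). Output: SA

Answer: SA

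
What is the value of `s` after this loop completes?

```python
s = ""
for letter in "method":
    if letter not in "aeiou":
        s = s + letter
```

Remove vowels from 'method'
`s` takes the values: "" → "m" → "mt" → "mth" → "mthd"

Answer: "mthd"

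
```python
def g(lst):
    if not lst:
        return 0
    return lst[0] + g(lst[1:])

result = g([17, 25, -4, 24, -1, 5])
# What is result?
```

17 + 25 + (-4) + 24 + (-1) + 5 + 0 = 66

Answer: 66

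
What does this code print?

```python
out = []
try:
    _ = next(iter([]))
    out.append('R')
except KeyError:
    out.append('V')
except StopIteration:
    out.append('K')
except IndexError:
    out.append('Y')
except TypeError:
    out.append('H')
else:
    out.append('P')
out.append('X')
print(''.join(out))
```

Execution trace: 'K' (except StopIteration) → 'X' (after the try/except). Output: KX

Answer: KX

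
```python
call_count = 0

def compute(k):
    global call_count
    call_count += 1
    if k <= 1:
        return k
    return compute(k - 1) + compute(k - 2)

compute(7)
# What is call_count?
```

Calls(k) = 1 + Calls(k-1) + Calls(k-2); Calls(0)=Calls(1)=1. For k=7 this gives 41.

Answer: 41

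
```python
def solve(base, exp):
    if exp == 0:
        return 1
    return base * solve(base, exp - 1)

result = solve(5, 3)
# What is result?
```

solve(5, 3) = 5 * 5 * 5 = 125

Answer: 125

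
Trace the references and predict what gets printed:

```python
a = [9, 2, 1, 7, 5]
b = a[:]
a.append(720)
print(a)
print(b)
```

Key concept: slice [:] creates copy.
Step by step:
`a = [9, 2, 1, 7, 5]` → a = [9, 2, 1, 7, 5]
`b = a[:]` → b = [9, 2, 1, 7, 5]
`a.append(720)` → a = [9, 2, 1, 7, 5, 720]
`print(a)` → prints [9, 2, 1, 7, 5, 720]
`print(b)` → prints [9, 2, 1, 7, 5]

Answer:
[9, 2, 1, 7, 5, 720]
[9, 2, 1, 7, 5]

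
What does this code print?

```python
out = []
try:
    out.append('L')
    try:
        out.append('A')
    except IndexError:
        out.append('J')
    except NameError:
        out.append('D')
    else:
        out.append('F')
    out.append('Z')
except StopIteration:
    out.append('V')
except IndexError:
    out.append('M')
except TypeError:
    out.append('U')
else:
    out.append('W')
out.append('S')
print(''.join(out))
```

Execution trace: 'L' (try body) → 'A' (inner try body, no exception) → 'F' (inner else) → 'Z' (try body, no exception) → 'W' (else) → 'S' (after the try/except). Output: LAFZWS

Answer: LAFZWS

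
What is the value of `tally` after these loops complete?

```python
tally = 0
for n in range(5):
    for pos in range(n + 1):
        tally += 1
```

Triangle: 1 + 2 + ... + 5
`tally` takes the values: 0 → 1 → 2 → 3 → 4 → 5 → 6 → 7 → 8 → 9 → 10 → 11 → 12 → 13 → 14 → 15

Answer: 15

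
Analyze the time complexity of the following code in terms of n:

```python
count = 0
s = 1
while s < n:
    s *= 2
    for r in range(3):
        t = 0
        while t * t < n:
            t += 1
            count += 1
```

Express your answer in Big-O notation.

Each loop level contributes: log n × 1 × √n. Multiplying the contributions gives O(√n log n).

Answer: O(√n log n)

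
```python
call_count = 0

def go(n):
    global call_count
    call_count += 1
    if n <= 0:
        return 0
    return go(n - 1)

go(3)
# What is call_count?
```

Linear recursion stepping by 1: 4 calls from n=3 down to ≤0.

Answer: 4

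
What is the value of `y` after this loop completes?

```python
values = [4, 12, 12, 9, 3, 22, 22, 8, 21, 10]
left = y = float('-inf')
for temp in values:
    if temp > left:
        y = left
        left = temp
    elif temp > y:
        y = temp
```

Second largest (with repeats) in [4, 12, 12, 9, 3, 22, 22, 8, 21, 10]
`y` takes the values: -inf → 4 → 12 → 22

Answer: 22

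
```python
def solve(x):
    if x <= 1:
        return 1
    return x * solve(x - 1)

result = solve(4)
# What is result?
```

solve(4) = 4 * 3 * 2 * 1 = 24

Answer: 24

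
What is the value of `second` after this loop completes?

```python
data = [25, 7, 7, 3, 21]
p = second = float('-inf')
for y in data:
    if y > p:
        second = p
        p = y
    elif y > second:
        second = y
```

Second largest (with repeats) in [25, 7, 7, 3, 21]
`second` takes the values: -inf → 7 → 21

Answer: 21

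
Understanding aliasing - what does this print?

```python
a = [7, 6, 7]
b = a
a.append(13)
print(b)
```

Key concept: basic list aliasing.
Step by step:
`a = [7, 6, 7]` → a = [7, 6, 7]
`b = a` → b = [7, 6, 7] (same object as a)
`a.append(13)` → a = [7, 6, 7, 13] (same object as b); b = [7, 6, 7, 13] (same object as a)
`print(b)` → prints [7, 6, 7, 13]

Answer: [7, 6, 7, 13]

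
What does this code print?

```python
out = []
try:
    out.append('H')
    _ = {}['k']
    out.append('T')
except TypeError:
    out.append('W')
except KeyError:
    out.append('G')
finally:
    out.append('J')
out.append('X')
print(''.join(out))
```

Execution trace: 'H' (try body) → 'G' (except KeyError) → 'J' (finally) → 'X' (after the try/except). Output: HGJX

Answer: HGJX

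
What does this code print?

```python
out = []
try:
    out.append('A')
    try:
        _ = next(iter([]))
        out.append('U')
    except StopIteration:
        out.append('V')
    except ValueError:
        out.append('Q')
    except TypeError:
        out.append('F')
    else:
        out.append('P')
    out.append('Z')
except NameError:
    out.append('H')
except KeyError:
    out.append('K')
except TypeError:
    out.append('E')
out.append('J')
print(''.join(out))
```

Execution trace: 'A' (try body) → 'V' (inner except StopIteration) → 'Z' (try body, no exception) → 'J' (after the try/except). Output: AVZJ

Answer: AVZJ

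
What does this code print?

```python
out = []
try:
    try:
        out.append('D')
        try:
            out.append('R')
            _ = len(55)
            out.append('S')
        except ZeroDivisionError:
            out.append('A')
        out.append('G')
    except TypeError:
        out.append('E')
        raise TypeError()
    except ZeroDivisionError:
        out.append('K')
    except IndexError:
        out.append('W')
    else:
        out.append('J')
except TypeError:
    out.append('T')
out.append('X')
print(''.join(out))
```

Execution trace: 'D' (try body) → 'R' (inner try body) → 'E' (except TypeError) → 'T' (outer except TypeError) → 'X' (after the try/except). Output: DRETX

Answer: DRETX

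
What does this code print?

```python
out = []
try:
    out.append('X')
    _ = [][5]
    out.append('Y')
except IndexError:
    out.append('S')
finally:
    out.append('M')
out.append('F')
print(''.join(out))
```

Execution trace: 'X' (try body) → 'S' (except IndexError) → 'M' (finally) → 'F' (after the try/except). Output: XSMF

Answer: XSMF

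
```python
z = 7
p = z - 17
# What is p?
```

Trace:
`z = 7` → z = 7
`p = z - 17` → p = -10
So p = -10

Answer: -10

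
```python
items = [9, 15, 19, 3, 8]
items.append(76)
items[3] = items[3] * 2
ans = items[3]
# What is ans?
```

Trace:
`items = [9, 15, 19, 3, 8]` → items = [9, 15, 19, 3, 8]
`items.append(76)` → items = [9, 15, 19, 3, 8, 76]
`items[3] = items[3] * 2` → items = [9, 15, 19, 6, 8, 76]
`ans = items[3]` → ans = 6
So ans = 6

Answer: 6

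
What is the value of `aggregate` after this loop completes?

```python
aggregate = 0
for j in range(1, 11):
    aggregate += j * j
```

Sum of squares 1² to 10² = 385
`aggregate` takes the values: 0 → 1 → 5 → 14 → 30 → 55 → 91 → 140 → 204 → 285 → 385

Answer: 385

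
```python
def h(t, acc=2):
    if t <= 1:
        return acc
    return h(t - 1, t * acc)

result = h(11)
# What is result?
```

Accumulator trace (n, acc): (11, 2) -> (10, 22) -> (9, 220) -> (8, 1980) -> (7, 15840) -> (6, 110880) -> (5, 665280) -> (4, 3326400) -> (3, 13305600) -> (2, 39916800) -> (1, 79833600) -> return 79833600

Answer: 79833600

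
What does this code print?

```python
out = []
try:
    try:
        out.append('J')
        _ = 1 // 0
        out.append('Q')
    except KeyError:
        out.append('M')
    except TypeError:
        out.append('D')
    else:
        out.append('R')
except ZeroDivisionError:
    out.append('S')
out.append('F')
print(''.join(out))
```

Execution trace: 'J' (try body) → 'S' (outer except ZeroDivisionError) → 'F' (after the try/except). Output: JSF

Answer: JSF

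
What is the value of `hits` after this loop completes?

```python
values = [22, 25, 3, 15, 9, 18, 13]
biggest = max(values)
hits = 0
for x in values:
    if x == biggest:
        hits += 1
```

Count of max value 25 in [22, 25, 3, 15, 9, 18, 13]
`hits` takes the values: 0 → 1

Answer: 1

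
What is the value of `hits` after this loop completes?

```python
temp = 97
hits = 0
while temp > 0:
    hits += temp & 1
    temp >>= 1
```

Count set bits in 97 (binary: 0b1100001)
`hits` takes the values: 0 → 1 → 2 → 3

Answer: 3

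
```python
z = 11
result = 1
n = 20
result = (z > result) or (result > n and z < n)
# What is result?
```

Trace:
`z = 11` → z = 11
`result = 1` → result = 1
`n = 20` → n = 20
`result = (z > result) or (result > n and z < n)` → result = True
So result = True

Answer: True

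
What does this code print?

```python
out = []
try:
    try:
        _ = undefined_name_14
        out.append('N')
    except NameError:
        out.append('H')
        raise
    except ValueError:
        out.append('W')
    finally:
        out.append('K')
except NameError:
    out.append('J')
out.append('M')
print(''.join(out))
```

Execution trace: 'H' (inner except NameError) → 'K' (inner finally) → 'J' (outer except NameError) → 'M' (after the try/except). Output: HKJM

Answer: HKJM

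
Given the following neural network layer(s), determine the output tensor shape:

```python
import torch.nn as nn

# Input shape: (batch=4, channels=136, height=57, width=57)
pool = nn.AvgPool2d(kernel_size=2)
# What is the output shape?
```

Input: (4, 136, 57, 57) -> Output: (4, 136, 28, 28)

Answer: (4, 136, 28, 28)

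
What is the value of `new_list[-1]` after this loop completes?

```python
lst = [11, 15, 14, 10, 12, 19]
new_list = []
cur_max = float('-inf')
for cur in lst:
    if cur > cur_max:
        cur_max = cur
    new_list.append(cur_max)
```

Running max ends at 19
`new_list` takes the values: [] → [11] → [11, 15] → [11, 15, 15] → [11, 15, 15, 15] → [11, 15, 15, 15, 15] → [11, 15, 15, 15, 15, 19]
So `new_list[-1]` = 19

Answer: 19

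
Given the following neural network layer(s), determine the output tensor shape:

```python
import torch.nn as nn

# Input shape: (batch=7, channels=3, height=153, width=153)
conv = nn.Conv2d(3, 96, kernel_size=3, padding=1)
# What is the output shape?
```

Input: (7, 3, 153, 153) -> Output: (7, 96, 153, 153)

Answer: (7, 96, 153, 153)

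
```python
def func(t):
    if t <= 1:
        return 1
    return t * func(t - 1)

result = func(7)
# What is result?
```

func(7) = 7 * 6 * 5 * 4 * 3 * 2 * 1 = 5040

Answer: 5040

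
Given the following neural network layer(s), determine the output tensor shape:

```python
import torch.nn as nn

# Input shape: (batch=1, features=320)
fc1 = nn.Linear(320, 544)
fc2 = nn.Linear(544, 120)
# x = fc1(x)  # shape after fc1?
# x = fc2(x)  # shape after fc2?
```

Input: (1, 320) -> after fc1: (1, 544) -> Output: (1, 120)

Answer: (1, 120)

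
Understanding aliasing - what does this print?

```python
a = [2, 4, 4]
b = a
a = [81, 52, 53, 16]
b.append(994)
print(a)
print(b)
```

Key concept: rebinding vs mutation: a is rebound to a new list, b still points at the original.
Step by step:
`a = [2, 4, 4]` → a = [2, 4, 4]
`b = a` → b = [2, 4, 4] (same object as a)
`a = [81, 52, 53, 16]` → a = [81, 52, 53, 16]
`b.append(994)` → b = [2, 4, 4, 994]
`print(a)` → prints [81, 52, 53, 16]
`print(b)` → prints [2, 4, 4, 994]

Answer:
[81, 52, 53, 16]
[2, 4, 4, 994]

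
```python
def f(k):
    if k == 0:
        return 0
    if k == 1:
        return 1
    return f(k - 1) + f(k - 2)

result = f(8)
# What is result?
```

Build up from base cases: f(0)=0, f(1)=1, f(2)=1, f(3)=2, f(4)=3, f(5)=5, f(6)=8, ..., f(8)=21

Answer: 21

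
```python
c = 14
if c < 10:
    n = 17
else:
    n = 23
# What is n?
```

Trace:
`c = 14` → c = 14
`if c < 10: ...` → c < 10 is False, take else branch → n = 23
So n = 23

Answer: 23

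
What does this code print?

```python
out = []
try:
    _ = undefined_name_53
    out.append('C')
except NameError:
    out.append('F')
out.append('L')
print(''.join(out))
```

Execution trace: 'F' (except NameError) → 'L' (after the try/except). Output: FL

Answer: FL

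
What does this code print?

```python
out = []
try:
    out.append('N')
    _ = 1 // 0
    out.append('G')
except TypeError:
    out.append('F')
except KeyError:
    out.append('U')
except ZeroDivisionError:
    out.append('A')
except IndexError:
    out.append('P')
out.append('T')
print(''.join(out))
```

Execution trace: 'N' (try body) → 'A' (except ZeroDivisionError) → 'T' (after the try/except). Output: NAT

Answer: NAT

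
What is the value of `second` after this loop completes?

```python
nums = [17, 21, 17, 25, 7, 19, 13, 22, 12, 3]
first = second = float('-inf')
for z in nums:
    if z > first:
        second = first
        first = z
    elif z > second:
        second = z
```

Second largest (with repeats) in [17, 21, 17, 25, 7, 19, 13, 22, 12, 3]
`second` takes the values: -inf → 17 → 21 → 22

Answer: 22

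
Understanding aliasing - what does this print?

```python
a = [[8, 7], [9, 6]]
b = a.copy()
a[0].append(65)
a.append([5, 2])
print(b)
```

Key concept: shallow copy with nested lists.
Step by step:
`a = [[8, 7], [9, 6]]` → a = [[8, 7], [9, 6]]
`b = a.copy()` → b = [[8, 7], [9, 6]]
`a[0].append(65)` → a = [[8, 7, 65], [9, 6]]; b = [[8, 7, 65], [9, 6]]
`a.append([5, 2])` → a = [[8, 7, 65], [9, 6], [5, 2]]
`print(b)` → prints [[8, 7, 65], [9, 6]]

Answer: [[8, 7, 65], [9, 6]]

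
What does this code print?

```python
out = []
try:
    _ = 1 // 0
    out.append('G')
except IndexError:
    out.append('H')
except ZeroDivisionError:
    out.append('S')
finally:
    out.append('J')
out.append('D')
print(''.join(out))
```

Execution trace: 'S' (except ZeroDivisionError) → 'J' (finally) → 'D' (after the try/except). Output: SJD

Answer: SJD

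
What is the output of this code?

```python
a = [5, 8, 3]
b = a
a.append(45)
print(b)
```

Key concept: basic list aliasing.
Step by step:
`a = [5, 8, 3]` → a = [5, 8, 3]
`b = a` → b = [5, 8, 3] (same object as a)
`a.append(45)` → a = [5, 8, 3, 45] (same object as b); b = [5, 8, 3, 45] (same object as a)
`print(b)` → prints [5, 8, 3, 45]

Answer: [5, 8, 3, 45]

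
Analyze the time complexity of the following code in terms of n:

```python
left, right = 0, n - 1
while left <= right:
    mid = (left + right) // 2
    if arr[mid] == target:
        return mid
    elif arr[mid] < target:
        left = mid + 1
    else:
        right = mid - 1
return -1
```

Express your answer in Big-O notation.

This is Binary search in a sorted array. Time complexity: O(log n).

Answer: O(log n)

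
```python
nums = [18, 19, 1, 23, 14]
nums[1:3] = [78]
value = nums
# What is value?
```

Trace:
`nums = [18, 19, 1, 23, 14]` → nums = [18, 19, 1, 23, 14]
`nums[1:3] = [78]` → nums = [18, 78, 23, 14]
`value = nums` → value = [18, 78, 23, 14]
So value = [18, 78, 23, 14]

Answer: [18, 78, 23, 14]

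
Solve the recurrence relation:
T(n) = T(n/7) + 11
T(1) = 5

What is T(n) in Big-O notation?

Each step divides n by 7 and adds 11. After log_7(n) steps we reach T(1)=5. So T(n) = 11·log_7(n) + 5 = O(log n).

Answer: O(log n)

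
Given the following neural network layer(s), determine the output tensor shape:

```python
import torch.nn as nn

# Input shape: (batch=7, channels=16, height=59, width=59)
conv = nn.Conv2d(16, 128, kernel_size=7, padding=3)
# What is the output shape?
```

Input: (7, 16, 59, 59) -> Output: (7, 128, 59, 59)

Answer: (7, 128, 59, 59)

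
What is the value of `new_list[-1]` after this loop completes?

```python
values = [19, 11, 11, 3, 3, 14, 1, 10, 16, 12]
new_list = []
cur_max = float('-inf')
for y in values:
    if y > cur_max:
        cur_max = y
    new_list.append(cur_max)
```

Running max ends at 19
`new_list` takes the values: [] → [19] → [19, 19] → [19, 19, 19] → [19, 19, 19, 19] → [19, 19, 19, 19, 19] → [19, 19, 19, 19, 19, 19] → [19, 19, 19, 19, 19, 19, 19] → [19, 19, 19, 19, 19, 19, 19, 19] → [19, 19, 19, 19, 19, 19, 19, 19, 19] → [19, 19, 19, 19, 19, 19, 19, 19, 19, 19]
So `new_list[-1]` = 19

Answer: 19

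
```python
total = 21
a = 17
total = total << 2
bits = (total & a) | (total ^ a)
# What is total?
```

Trace:
`total = 21` → total = 21
`a = 17` → a = 17
`total = total << 2` → total = 84
`bits = (total & a) | (total ^ a)` → bits = 85
So total = 84

Answer: 84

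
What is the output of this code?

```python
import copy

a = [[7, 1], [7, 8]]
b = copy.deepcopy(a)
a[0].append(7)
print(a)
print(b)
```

Key concept: deep copy is fully independent.
Step by step:
`a = [[7, 1], [7, 8]]` → a = [[7, 1], [7, 8]]
`b = copy.deepcopy(a)` → b = [[7, 1], [7, 8]]
`a[0].append(7)` → a = [[7, 1, 7], [7, 8]]
`print(a)` → prints [[7, 1, 7], [7, 8]]
`print(b)` → prints [[7, 1], [7, 8]]

Answer:
[[7, 1, 7], [7, 8]]
[[7, 1], [7, 8]]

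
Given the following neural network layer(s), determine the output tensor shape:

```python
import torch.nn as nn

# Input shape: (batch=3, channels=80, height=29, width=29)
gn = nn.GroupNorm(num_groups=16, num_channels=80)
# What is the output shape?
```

Input: (3, 80, 29, 29) -> Output: (3, 80, 29, 29)

Answer: (3, 80, 29, 29)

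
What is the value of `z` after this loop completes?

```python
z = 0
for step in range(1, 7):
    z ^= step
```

XOR of 1 to 6
`z` takes the values: 0 → 1 → 3 → 0 → 4 → 1 → 7

Answer: 7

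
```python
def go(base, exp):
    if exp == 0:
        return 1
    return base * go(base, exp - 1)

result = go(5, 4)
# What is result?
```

go(5, 4) = 5 * 5 * 5 * 5 = 625

Answer: 625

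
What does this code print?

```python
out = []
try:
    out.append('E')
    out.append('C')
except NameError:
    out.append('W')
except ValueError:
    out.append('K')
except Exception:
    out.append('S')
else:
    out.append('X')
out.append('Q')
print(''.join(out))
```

Execution trace: 'E' (try body) → 'C' (try body, no exception) → 'X' (else) → 'Q' (after the try/except). Output: ECXQ

Answer: ECXQ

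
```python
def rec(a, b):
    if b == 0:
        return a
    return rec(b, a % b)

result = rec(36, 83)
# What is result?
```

rec(36, 83) -> rec(83, 36) -> rec(36, 11) -> rec(11, 3) -> rec(3, 2) -> rec(2, 1) -> rec(1, 0) -> 1

Answer: 1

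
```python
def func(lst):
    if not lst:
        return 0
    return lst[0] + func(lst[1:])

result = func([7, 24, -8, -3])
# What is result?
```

7 + 24 + (-8) + (-3) + 0 = 20

Answer: 20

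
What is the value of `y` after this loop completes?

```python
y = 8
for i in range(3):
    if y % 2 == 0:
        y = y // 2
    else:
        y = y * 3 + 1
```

Collatz-style transformation from 8
`y` takes the values: 8 → 4 → 2 → 1

Answer: 1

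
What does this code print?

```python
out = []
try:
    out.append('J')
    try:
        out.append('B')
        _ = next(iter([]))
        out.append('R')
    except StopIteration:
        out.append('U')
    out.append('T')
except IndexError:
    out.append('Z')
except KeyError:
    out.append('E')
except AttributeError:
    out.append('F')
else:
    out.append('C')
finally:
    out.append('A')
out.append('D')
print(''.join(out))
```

Execution trace: 'J' (try body) → 'B' (inner try body) → 'U' (inner except StopIteration) → 'T' (try body, no exception) → 'C' (else) → 'A' (finally) → 'D' (after the try/except). Output: JBUTCAD

Answer: JBUTCAD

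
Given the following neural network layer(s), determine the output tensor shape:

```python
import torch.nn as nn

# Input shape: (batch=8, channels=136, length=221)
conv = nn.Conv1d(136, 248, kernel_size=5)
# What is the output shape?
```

Input: (8, 136, 221) -> Output: (8, 248, 217)

Answer: (8, 248, 217)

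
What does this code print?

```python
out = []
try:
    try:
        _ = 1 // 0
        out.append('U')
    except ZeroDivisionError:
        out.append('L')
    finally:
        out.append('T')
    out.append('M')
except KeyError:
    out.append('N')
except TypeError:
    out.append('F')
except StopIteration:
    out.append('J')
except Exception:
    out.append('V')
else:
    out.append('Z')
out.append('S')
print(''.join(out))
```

Execution trace: 'L' (inner except ZeroDivisionError) → 'T' (inner finally) → 'M' (try body, no exception) → 'Z' (else) → 'S' (after the try/except). Output: LTMZS

Answer: LTMZS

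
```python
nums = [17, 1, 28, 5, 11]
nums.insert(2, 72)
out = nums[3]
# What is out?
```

Trace:
`nums = [17, 1, 28, 5, 11]` → nums = [17, 1, 28, 5, 11]
`nums.insert(2, 72)` → nums = [17, 1, 72, 28, 5, 11]
`out = nums[3]` → out = 28
So out = 28

Answer: 28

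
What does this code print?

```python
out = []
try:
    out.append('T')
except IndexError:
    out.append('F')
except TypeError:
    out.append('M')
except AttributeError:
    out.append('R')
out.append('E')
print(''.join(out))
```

Execution trace: 'T' (try body, no exception) → 'E' (after the try/except). Output: TE

Answer: TE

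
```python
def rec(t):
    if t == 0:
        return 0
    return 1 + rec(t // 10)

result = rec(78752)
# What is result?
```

Count of digits of 78752: 5

Answer: 5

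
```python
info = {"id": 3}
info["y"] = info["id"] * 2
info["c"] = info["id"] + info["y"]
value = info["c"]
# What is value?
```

Trace:
`info = {"id": 3}` → info = {'id': 3}
`info["y"] = info["id"] * 2` → info = {'id': 3, 'y': 6}
`info["c"] = info["id"] + info["y"]` → info = {'id': 3, 'y': 6, 'c': 9}
`value = info["c"]` → value = 9
So value = 9

Answer: 9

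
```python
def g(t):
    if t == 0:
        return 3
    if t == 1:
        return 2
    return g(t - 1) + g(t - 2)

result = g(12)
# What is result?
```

Build up from base cases: g(0)=3, g(1)=2, g(2)=5, g(3)=7, g(4)=12, g(5)=19, g(6)=31, ..., g(12)=555

Answer: 555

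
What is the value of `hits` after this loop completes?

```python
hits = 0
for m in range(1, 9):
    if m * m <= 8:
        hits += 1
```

Count numbers where m² ≤ 8
`hits` takes the values: 0 → 1 → 2

Answer: 2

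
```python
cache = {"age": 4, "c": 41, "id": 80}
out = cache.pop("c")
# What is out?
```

Trace:
`cache = {"age": 4, "c": 41, "id": 80}` → cache = {'age': 4, 'c': 41, 'id': 80}
`out = cache.pop("c")` → cache = {'age': 4, 'id': 80}; out = 41
So out = 41

Answer: 41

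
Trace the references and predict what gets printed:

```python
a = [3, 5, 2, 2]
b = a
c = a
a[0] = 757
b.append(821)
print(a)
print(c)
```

Key concept: multiple aliases.
Step by step:
`a = [3, 5, 2, 2]` → a = [3, 5, 2, 2]
`b = a` → b = [3, 5, 2, 2] (same object as a)
`c = a` → c = [3, 5, 2, 2] (same object as a, b)
`a[0] = 757` → a = [757, 5, 2, 2] (same object as b, c); b = [757, 5, 2, 2] (same object as a, c); c = [757, 5, 2, 2] (same object as a, b)
`b.append(821)` → a = [757, 5, 2, 2, 821] (same object as b, c); b = [757, 5, 2, 2, 821] (same object as a, c); c = [757, 5, 2, 2, 821] (same object as a, b)
`print(a)` → prints [757, 5, 2, 2, 821]
`print(c)` → prints [757, 5, 2, 2, 821]

Answer:
[757, 5, 2, 2, 821]
[757, 5, 2, 2, 821]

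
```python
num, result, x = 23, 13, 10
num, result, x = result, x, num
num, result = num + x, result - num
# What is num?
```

Trace:
`num, result, x = 23, 13, 10` → num = 23; result = 13; x = 10
`num, result, x = result, x, num` → num = 13; result = 10; x = 23
`num, result = num + x, result - num` → num = 36; result = -3
So num = 36

Answer: 36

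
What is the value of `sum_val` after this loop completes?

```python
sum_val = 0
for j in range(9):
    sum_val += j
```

Sum of 0 to 8 = 36
`sum_val` takes the values: 0 → 1 → 3 → 6 → 10 → 15 → 21 → 28 → 36

Answer: 36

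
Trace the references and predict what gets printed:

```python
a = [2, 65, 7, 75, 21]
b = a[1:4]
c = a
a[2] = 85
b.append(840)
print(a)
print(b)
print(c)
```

Key concept: slice vs alias.
Step by step:
`a = [2, 65, 7, 75, 21]` → a = [2, 65, 7, 75, 21]
`b = a[1:4]` → b = [65, 7, 75]
`c = a` → c = [2, 65, 7, 75, 21] (same object as a)
`a[2] = 85` → a = [2, 65, 85, 75, 21] (same object as c); c = [2, 65, 85, 75, 21] (same object as a)
`b.append(840)` → b = [65, 7, 75, 840]
`print(a)` → prints [2, 65, 85, 75, 21]
`print(b)` → prints [65, 7, 75, 840]
`print(c)` → prints [2, 65, 85, 75, 21]

Answer:
[2, 65, 85, 75, 21]
[65, 7, 75, 840]
[2, 65, 85, 75, 21]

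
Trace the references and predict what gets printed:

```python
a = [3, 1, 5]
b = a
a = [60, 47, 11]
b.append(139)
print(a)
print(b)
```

Key concept: rebinding vs mutation: a is rebound to a new list, b still points at the original.
Step by step:
`a = [3, 1, 5]` → a = [3, 1, 5]
`b = a` → b = [3, 1, 5] (same object as a)
`a = [60, 47, 11]` → a = [60, 47, 11]
`b.append(139)` → b = [3, 1, 5, 139]
`print(a)` → prints [60, 47, 11]
`print(b)` → prints [3, 1, 5, 139]

Answer:
[60, 47, 11]
[3, 1, 5, 139]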